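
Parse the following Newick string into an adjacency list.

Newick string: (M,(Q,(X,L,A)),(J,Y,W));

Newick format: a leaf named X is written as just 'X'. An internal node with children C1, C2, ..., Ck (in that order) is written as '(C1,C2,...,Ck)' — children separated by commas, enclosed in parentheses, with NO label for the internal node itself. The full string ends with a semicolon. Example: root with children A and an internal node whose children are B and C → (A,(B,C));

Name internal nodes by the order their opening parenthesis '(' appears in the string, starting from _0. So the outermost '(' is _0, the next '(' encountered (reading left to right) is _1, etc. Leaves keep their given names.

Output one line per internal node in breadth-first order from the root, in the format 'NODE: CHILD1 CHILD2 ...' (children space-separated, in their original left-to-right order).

Answer: _0: M _1 _3
_1: Q _2
_3: J Y W
_2: X L A

Derivation:
Input: (M,(Q,(X,L,A)),(J,Y,W));
Scanning left-to-right, naming '(' by encounter order:
  pos 0: '(' -> open internal node _0 (depth 1)
  pos 3: '(' -> open internal node _1 (depth 2)
  pos 6: '(' -> open internal node _2 (depth 3)
  pos 12: ')' -> close internal node _2 (now at depth 2)
  pos 13: ')' -> close internal node _1 (now at depth 1)
  pos 15: '(' -> open internal node _3 (depth 2)
  pos 21: ')' -> close internal node _3 (now at depth 1)
  pos 22: ')' -> close internal node _0 (now at depth 0)
Total internal nodes: 4
BFS adjacency from root:
  _0: M _1 _3
  _1: Q _2
  _3: J Y W
  _2: X L A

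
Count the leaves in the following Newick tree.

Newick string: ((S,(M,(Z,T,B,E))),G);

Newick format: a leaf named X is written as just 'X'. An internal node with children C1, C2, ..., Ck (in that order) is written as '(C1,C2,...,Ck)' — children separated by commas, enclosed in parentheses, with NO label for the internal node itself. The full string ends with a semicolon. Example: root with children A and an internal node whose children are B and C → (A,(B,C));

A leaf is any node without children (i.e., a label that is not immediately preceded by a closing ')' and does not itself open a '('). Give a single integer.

Newick: ((S,(M,(Z,T,B,E))),G);
Scan left-to-right; a leaf is any maximal label run not followed by '(':
  pos 2: leaf 'S' → count = 1
  pos 5: leaf 'M' → count = 2
  pos 8: leaf 'Z' → count = 3
  pos 10: leaf 'T' → count = 4
  pos 12: leaf 'B' → count = 5
  pos 14: leaf 'E' → count = 6
  pos 19: leaf 'G' → count = 7
Total leaves: 7

Answer: 7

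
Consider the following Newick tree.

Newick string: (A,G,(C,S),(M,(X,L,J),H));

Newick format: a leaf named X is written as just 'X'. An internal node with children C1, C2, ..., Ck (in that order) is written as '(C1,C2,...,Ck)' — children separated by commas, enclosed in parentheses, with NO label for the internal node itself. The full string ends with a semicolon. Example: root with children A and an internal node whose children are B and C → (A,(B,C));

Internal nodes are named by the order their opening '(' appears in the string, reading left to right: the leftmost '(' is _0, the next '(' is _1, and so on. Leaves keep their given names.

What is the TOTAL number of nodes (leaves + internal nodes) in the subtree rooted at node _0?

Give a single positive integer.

Newick: (A,G,(C,S),(M,(X,L,J),H));
Locate _0: it is the '(' at position 0 (the 1st '(' reading left to right).
Query: subtree rooted at _0
_0: subtree_size = 1 + 12
  A: subtree_size = 1 + 0
  G: subtree_size = 1 + 0
  _1: subtree_size = 1 + 2
    C: subtree_size = 1 + 0
    S: subtree_size = 1 + 0
  _2: subtree_size = 1 + 6
    M: subtree_size = 1 + 0
    _3: subtree_size = 1 + 3
      X: subtree_size = 1 + 0
      L: subtree_size = 1 + 0
      J: subtree_size = 1 + 0
    H: subtree_size = 1 + 0
Total subtree size of _0: 13

Answer: 13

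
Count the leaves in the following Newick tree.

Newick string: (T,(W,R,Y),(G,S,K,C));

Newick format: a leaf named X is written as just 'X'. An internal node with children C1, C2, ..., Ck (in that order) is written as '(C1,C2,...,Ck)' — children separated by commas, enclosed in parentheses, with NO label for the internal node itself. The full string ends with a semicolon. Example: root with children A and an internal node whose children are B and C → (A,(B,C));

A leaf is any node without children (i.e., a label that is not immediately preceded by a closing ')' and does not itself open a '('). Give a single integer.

Newick: (T,(W,R,Y),(G,S,K,C));
Scan left-to-right; a leaf is any maximal label run not followed by '(':
  pos 1: leaf 'T' → count = 1
  pos 4: leaf 'W' → count = 2
  pos 6: leaf 'R' → count = 3
  pos 8: leaf 'Y' → count = 4
  pos 12: leaf 'G' → count = 5
  pos 14: leaf 'S' → count = 6
  pos 16: leaf 'K' → count = 7
  pos 18: leaf 'C' → count = 8
Total leaves: 8

Answer: 8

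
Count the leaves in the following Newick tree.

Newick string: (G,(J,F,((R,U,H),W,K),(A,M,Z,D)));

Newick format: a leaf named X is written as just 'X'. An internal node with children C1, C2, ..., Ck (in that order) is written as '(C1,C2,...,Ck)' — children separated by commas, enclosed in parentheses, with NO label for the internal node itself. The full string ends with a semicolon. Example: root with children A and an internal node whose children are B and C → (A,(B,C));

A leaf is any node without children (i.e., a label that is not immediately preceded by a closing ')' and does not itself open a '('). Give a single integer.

Answer: 12

Derivation:
Newick: (G,(J,F,((R,U,H),W,K),(A,M,Z,D)));
Scan left-to-right; a leaf is any maximal label run not followed by '(':
  pos 1: leaf 'G' → count = 1
  pos 4: leaf 'J' → count = 2
  pos 6: leaf 'F' → count = 3
  pos 10: leaf 'R' → count = 4
  pos 12: leaf 'U' → count = 5
  pos 14: leaf 'H' → count = 6
  pos 17: leaf 'W' → count = 7
  pos 19: leaf 'K' → count = 8
  pos 23: leaf 'A' → count = 9
  pos 25: leaf 'M' → count = 10
  pos 27: leaf 'Z' → count = 11
  pos 29: leaf 'D' → count = 12
Total leaves: 12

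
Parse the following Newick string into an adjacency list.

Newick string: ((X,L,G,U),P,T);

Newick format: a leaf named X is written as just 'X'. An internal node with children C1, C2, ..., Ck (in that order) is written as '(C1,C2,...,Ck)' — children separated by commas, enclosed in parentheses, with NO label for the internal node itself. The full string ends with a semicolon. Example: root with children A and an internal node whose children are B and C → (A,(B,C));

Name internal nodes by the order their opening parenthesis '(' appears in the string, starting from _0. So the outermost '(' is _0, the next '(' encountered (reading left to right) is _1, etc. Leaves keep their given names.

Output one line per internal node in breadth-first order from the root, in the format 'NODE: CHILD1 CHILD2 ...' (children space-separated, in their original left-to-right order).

Input: ((X,L,G,U),P,T);
Scanning left-to-right, naming '(' by encounter order:
  pos 0: '(' -> open internal node _0 (depth 1)
  pos 1: '(' -> open internal node _1 (depth 2)
  pos 9: ')' -> close internal node _1 (now at depth 1)
  pos 14: ')' -> close internal node _0 (now at depth 0)
Total internal nodes: 2
BFS adjacency from root:
  _0: _1 P T
  _1: X L G U

Answer: _0: _1 P T
_1: X L G U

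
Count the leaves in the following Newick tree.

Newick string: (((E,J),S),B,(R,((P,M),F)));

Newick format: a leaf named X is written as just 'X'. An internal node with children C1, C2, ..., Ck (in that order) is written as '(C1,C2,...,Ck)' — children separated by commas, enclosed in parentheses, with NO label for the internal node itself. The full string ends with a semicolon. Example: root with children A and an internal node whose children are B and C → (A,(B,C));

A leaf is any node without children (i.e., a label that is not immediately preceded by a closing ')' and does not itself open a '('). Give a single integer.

Newick: (((E,J),S),B,(R,((P,M),F)));
Scan left-to-right; a leaf is any maximal label run not followed by '(':
  pos 3: leaf 'E' → count = 1
  pos 5: leaf 'J' → count = 2
  pos 8: leaf 'S' → count = 3
  pos 11: leaf 'B' → count = 4
  pos 14: leaf 'R' → count = 5
  pos 18: leaf 'P' → count = 6
  pos 20: leaf 'M' → count = 7
  pos 23: leaf 'F' → count = 8
Total leaves: 8

Answer: 8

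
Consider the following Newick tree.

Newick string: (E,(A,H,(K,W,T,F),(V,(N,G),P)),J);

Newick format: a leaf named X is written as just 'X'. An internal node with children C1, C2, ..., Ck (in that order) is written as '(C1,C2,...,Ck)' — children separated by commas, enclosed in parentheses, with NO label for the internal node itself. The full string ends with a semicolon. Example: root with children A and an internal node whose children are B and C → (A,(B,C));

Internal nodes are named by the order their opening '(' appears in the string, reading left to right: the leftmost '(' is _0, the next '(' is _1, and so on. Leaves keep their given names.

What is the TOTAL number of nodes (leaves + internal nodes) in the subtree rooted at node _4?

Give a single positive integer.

Newick: (E,(A,H,(K,W,T,F),(V,(N,G),P)),J);
Locate _4: it is the '(' at position 21 (the 5th '(' reading left to right).
Query: subtree rooted at _4
_4: subtree_size = 1 + 2
  N: subtree_size = 1 + 0
  G: subtree_size = 1 + 0
Total subtree size of _4: 3

Answer: 3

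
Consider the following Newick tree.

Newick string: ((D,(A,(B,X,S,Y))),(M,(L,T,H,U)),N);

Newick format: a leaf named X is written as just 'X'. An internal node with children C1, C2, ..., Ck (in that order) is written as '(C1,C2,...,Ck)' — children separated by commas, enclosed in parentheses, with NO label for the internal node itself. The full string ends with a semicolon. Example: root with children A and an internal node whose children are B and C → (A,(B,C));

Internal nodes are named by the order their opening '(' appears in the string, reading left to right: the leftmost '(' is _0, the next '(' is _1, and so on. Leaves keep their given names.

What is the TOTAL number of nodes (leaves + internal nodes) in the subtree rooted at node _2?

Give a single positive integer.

Answer: 7

Derivation:
Newick: ((D,(A,(B,X,S,Y))),(M,(L,T,H,U)),N);
Locate _2: it is the '(' at position 4 (the 3rd '(' reading left to right).
Query: subtree rooted at _2
_2: subtree_size = 1 + 6
  A: subtree_size = 1 + 0
  _3: subtree_size = 1 + 4
    B: subtree_size = 1 + 0
    X: subtree_size = 1 + 0
    S: subtree_size = 1 + 0
    Y: subtree_size = 1 + 0
Total subtree size of _2: 7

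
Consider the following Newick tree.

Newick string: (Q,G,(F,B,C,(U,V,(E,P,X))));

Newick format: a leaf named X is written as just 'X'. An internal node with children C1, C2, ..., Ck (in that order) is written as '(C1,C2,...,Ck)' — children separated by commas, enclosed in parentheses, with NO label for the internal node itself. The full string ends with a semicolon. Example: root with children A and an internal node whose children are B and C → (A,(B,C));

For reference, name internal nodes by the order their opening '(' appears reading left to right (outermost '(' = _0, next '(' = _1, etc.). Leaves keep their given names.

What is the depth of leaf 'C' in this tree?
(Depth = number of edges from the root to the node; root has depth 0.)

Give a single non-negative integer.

Newick: (Q,G,(F,B,C,(U,V,(E,P,X))));
Naming internals by '(' encounter order: outermost '(' = _0, next = _1, ...
Query node: C
Path from root: _0 -> _1 -> C
Depth of C: 2 (number of edges from root)

Answer: 2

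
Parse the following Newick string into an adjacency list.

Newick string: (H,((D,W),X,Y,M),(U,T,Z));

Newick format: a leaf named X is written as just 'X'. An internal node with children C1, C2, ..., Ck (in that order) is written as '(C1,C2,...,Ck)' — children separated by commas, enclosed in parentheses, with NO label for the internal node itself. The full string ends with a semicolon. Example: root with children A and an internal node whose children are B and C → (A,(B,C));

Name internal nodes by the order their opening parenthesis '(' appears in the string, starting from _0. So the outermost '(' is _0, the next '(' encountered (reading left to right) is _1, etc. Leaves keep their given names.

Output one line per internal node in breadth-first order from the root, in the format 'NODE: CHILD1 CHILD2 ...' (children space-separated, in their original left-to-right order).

Answer: _0: H _1 _3
_1: _2 X Y M
_3: U T Z
_2: D W

Derivation:
Input: (H,((D,W),X,Y,M),(U,T,Z));
Scanning left-to-right, naming '(' by encounter order:
  pos 0: '(' -> open internal node _0 (depth 1)
  pos 3: '(' -> open internal node _1 (depth 2)
  pos 4: '(' -> open internal node _2 (depth 3)
  pos 8: ')' -> close internal node _2 (now at depth 2)
  pos 15: ')' -> close internal node _1 (now at depth 1)
  pos 17: '(' -> open internal node _3 (depth 2)
  pos 23: ')' -> close internal node _3 (now at depth 1)
  pos 24: ')' -> close internal node _0 (now at depth 0)
Total internal nodes: 4
BFS adjacency from root:
  _0: H _1 _3
  _1: _2 X Y M
  _3: U T Z
  _2: D W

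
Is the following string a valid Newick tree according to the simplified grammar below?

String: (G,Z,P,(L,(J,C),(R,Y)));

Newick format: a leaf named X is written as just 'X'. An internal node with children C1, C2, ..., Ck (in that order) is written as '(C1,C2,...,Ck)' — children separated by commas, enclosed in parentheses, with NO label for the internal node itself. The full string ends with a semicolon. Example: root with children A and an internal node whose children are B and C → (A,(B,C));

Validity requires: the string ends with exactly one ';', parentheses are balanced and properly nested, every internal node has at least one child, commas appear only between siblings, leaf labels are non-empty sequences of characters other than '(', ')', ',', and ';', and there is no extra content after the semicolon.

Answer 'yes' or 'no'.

Answer: yes

Derivation:
Input: (G,Z,P,(L,(J,C),(R,Y)));
Paren balance: 4 '(' vs 4 ')' OK
Ends with single ';': True
Full parse: OK
Valid: True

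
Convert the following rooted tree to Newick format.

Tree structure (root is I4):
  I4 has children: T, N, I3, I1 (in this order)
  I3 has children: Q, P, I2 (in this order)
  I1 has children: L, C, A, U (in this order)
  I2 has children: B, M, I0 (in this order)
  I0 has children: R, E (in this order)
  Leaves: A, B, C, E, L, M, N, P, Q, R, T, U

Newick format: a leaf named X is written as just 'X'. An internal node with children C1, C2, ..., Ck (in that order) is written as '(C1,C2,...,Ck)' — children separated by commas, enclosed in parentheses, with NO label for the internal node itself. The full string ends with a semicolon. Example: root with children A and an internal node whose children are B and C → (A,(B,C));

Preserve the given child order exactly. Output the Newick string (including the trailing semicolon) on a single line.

Answer: (T,N,(Q,P,(B,M,(R,E))),(L,C,A,U));

Derivation:
internal I4 with children ['T', 'N', 'I3', 'I1']
  leaf 'T' → 'T'
  leaf 'N' → 'N'
  internal I3 with children ['Q', 'P', 'I2']
    leaf 'Q' → 'Q'
    leaf 'P' → 'P'
    internal I2 with children ['B', 'M', 'I0']
      leaf 'B' → 'B'
      leaf 'M' → 'M'
      internal I0 with children ['R', 'E']
        leaf 'R' → 'R'
        leaf 'E' → 'E'
      → '(R,E)'
    → '(B,M,(R,E))'
  → '(Q,P,(B,M,(R,E)))'
  internal I1 with children ['L', 'C', 'A', 'U']
    leaf 'L' → 'L'
    leaf 'C' → 'C'
    leaf 'A' → 'A'
    leaf 'U' → 'U'
  → '(L,C,A,U)'
→ '(T,N,(Q,P,(B,M,(R,E))),(L,C,A,U))'
Final: (T,N,(Q,P,(B,M,(R,E))),(L,C,A,U));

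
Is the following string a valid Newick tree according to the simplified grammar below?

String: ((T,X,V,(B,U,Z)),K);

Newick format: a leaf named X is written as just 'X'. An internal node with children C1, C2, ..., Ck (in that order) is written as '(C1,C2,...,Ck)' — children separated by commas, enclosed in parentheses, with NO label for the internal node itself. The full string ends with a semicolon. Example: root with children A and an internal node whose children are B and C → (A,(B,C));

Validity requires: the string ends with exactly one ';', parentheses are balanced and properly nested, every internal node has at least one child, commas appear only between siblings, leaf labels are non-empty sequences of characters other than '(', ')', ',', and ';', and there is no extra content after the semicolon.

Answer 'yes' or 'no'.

Answer: yes

Derivation:
Input: ((T,X,V,(B,U,Z)),K);
Paren balance: 3 '(' vs 3 ')' OK
Ends with single ';': True
Full parse: OK
Valid: True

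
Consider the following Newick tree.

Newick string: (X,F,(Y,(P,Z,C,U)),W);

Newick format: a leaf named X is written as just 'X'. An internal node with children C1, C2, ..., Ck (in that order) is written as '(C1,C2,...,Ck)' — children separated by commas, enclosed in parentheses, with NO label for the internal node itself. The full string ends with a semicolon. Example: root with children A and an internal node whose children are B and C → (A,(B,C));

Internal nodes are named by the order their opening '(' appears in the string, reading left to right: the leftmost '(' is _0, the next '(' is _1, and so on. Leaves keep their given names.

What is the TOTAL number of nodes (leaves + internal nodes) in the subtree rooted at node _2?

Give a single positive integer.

Answer: 5

Derivation:
Newick: (X,F,(Y,(P,Z,C,U)),W);
Locate _2: it is the '(' at position 8 (the 3rd '(' reading left to right).
Query: subtree rooted at _2
_2: subtree_size = 1 + 4
  P: subtree_size = 1 + 0
  Z: subtree_size = 1 + 0
  C: subtree_size = 1 + 0
  U: subtree_size = 1 + 0
Total subtree size of _2: 5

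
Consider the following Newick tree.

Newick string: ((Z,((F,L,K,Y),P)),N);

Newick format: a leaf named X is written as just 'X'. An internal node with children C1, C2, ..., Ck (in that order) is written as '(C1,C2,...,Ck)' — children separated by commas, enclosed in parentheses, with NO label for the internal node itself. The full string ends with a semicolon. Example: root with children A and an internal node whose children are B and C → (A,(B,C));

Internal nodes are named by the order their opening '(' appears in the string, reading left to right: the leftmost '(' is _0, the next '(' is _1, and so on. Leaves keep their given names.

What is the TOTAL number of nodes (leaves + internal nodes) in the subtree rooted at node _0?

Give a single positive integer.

Answer: 11

Derivation:
Newick: ((Z,((F,L,K,Y),P)),N);
Locate _0: it is the '(' at position 0 (the 1st '(' reading left to right).
Query: subtree rooted at _0
_0: subtree_size = 1 + 10
  _1: subtree_size = 1 + 8
    Z: subtree_size = 1 + 0
    _2: subtree_size = 1 + 6
      _3: subtree_size = 1 + 4
        F: subtree_size = 1 + 0
        L: subtree_size = 1 + 0
        K: subtree_size = 1 + 0
        Y: subtree_size = 1 + 0
      P: subtree_size = 1 + 0
  N: subtree_size = 1 + 0
Total subtree size of _0: 11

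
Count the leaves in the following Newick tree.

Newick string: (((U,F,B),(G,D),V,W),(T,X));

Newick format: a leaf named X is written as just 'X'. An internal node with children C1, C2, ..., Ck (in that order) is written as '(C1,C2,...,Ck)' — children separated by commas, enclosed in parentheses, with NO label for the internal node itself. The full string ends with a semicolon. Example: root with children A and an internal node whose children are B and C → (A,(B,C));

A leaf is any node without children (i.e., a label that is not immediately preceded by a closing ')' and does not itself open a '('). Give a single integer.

Answer: 9

Derivation:
Newick: (((U,F,B),(G,D),V,W),(T,X));
Scan left-to-right; a leaf is any maximal label run not followed by '(':
  pos 3: leaf 'U' → count = 1
  pos 5: leaf 'F' → count = 2
  pos 7: leaf 'B' → count = 3
  pos 11: leaf 'G' → count = 4
  pos 13: leaf 'D' → count = 5
  pos 16: leaf 'V' → count = 6
  pos 18: leaf 'W' → count = 7
  pos 22: leaf 'T' → count = 8
  pos 24: leaf 'X' → count = 9
Total leaves: 9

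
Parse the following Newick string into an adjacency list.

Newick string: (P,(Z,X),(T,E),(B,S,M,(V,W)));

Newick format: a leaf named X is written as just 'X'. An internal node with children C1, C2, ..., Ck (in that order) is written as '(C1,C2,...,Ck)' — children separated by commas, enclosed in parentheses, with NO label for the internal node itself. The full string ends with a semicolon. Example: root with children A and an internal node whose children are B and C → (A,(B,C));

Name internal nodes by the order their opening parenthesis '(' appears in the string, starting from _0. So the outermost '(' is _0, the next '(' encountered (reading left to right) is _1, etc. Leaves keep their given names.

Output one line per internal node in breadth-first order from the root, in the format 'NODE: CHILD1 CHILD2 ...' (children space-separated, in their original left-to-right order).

Input: (P,(Z,X),(T,E),(B,S,M,(V,W)));
Scanning left-to-right, naming '(' by encounter order:
  pos 0: '(' -> open internal node _0 (depth 1)
  pos 3: '(' -> open internal node _1 (depth 2)
  pos 7: ')' -> close internal node _1 (now at depth 1)
  pos 9: '(' -> open internal node _2 (depth 2)
  pos 13: ')' -> close internal node _2 (now at depth 1)
  pos 15: '(' -> open internal node _3 (depth 2)
  pos 22: '(' -> open internal node _4 (depth 3)
  pos 26: ')' -> close internal node _4 (now at depth 2)
  pos 27: ')' -> close internal node _3 (now at depth 1)
  pos 28: ')' -> close internal node _0 (now at depth 0)
Total internal nodes: 5
BFS adjacency from root:
  _0: P _1 _2 _3
  _1: Z X
  _2: T E
  _3: B S M _4
  _4: V W

Answer: _0: P _1 _2 _3
_1: Z X
_2: T E
_3: B S M _4
_4: V W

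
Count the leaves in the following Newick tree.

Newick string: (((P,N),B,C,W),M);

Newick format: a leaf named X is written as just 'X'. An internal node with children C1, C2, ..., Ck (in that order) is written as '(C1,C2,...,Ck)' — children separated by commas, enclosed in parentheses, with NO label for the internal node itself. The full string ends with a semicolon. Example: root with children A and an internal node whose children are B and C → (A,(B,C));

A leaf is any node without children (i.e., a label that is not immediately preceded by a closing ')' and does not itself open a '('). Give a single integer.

Answer: 6

Derivation:
Newick: (((P,N),B,C,W),M);
Scan left-to-right; a leaf is any maximal label run not followed by '(':
  pos 3: leaf 'P' → count = 1
  pos 5: leaf 'N' → count = 2
  pos 8: leaf 'B' → count = 3
  pos 10: leaf 'C' → count = 4
  pos 12: leaf 'W' → count = 5
  pos 15: leaf 'M' → count = 6
Total leaves: 6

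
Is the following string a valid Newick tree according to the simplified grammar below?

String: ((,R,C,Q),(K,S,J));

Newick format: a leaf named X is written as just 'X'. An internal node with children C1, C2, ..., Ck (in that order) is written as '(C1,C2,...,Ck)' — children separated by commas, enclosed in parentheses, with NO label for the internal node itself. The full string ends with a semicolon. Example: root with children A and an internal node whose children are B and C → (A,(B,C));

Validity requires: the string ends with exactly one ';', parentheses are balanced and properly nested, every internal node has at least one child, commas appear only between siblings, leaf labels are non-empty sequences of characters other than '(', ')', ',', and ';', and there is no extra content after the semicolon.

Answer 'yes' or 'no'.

Answer: no

Derivation:
Input: ((,R,C,Q),(K,S,J));
Paren balance: 3 '(' vs 3 ')' OK
Ends with single ';': True
Full parse: FAILS (empty leaf label at pos 2)
Valid: False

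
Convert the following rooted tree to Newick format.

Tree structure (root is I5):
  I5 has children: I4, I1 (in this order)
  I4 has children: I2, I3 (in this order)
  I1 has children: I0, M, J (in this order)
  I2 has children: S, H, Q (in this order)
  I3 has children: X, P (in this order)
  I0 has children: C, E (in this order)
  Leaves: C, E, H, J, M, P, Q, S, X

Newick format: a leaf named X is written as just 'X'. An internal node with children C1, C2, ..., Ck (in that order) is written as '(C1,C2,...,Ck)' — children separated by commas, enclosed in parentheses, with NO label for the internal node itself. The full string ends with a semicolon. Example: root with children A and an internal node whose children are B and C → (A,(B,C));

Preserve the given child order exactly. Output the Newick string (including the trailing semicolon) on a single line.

Answer: (((S,H,Q),(X,P)),((C,E),M,J));

Derivation:
internal I5 with children ['I4', 'I1']
  internal I4 with children ['I2', 'I3']
    internal I2 with children ['S', 'H', 'Q']
      leaf 'S' → 'S'
      leaf 'H' → 'H'
      leaf 'Q' → 'Q'
    → '(S,H,Q)'
    internal I3 with children ['X', 'P']
      leaf 'X' → 'X'
      leaf 'P' → 'P'
    → '(X,P)'
  → '((S,H,Q),(X,P))'
  internal I1 with children ['I0', 'M', 'J']
    internal I0 with children ['C', 'E']
      leaf 'C' → 'C'
      leaf 'E' → 'E'
    → '(C,E)'
    leaf 'M' → 'M'
    leaf 'J' → 'J'
  → '((C,E),M,J)'
→ '(((S,H,Q),(X,P)),((C,E),M,J))'
Final: (((S,H,Q),(X,P)),((C,E),M,J));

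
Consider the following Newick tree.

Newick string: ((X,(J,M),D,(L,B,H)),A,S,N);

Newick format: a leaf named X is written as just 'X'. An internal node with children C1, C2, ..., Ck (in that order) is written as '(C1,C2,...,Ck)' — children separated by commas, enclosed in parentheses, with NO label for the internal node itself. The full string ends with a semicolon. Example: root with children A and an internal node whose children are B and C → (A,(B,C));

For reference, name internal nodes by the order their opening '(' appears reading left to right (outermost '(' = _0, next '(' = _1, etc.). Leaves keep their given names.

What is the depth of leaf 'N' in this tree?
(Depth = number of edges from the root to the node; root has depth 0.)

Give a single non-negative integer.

Newick: ((X,(J,M),D,(L,B,H)),A,S,N);
Naming internals by '(' encounter order: outermost '(' = _0, next = _1, ...
Query node: N
Path from root: _0 -> N
Depth of N: 1 (number of edges from root)

Answer: 1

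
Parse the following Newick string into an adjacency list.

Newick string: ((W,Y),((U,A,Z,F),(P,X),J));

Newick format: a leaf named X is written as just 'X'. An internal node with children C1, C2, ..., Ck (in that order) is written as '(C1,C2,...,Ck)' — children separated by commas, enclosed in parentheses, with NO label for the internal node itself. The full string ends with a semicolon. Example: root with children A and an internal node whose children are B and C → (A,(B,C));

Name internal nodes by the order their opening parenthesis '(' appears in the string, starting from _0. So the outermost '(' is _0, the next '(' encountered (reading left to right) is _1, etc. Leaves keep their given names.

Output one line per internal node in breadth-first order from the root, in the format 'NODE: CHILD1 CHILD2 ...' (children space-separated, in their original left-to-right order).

Answer: _0: _1 _2
_1: W Y
_2: _3 _4 J
_3: U A Z F
_4: P X

Derivation:
Input: ((W,Y),((U,A,Z,F),(P,X),J));
Scanning left-to-right, naming '(' by encounter order:
  pos 0: '(' -> open internal node _0 (depth 1)
  pos 1: '(' -> open internal node _1 (depth 2)
  pos 5: ')' -> close internal node _1 (now at depth 1)
  pos 7: '(' -> open internal node _2 (depth 2)
  pos 8: '(' -> open internal node _3 (depth 3)
  pos 16: ')' -> close internal node _3 (now at depth 2)
  pos 18: '(' -> open internal node _4 (depth 3)
  pos 22: ')' -> close internal node _4 (now at depth 2)
  pos 25: ')' -> close internal node _2 (now at depth 1)
  pos 26: ')' -> close internal node _0 (now at depth 0)
Total internal nodes: 5
BFS adjacency from root:
  _0: _1 _2
  _1: W Y
  _2: _3 _4 J
  _3: U A Z F
  _4: P X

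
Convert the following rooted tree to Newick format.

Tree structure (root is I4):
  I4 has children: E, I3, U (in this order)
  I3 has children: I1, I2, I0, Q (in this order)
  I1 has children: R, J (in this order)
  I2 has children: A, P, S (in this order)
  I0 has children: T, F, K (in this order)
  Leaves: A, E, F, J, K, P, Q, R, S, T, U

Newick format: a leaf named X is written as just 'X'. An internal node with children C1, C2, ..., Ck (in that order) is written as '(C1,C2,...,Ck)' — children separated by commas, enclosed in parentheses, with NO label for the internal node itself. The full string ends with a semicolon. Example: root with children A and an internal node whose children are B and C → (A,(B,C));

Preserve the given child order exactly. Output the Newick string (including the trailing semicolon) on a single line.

internal I4 with children ['E', 'I3', 'U']
  leaf 'E' → 'E'
  internal I3 with children ['I1', 'I2', 'I0', 'Q']
    internal I1 with children ['R', 'J']
      leaf 'R' → 'R'
      leaf 'J' → 'J'
    → '(R,J)'
    internal I2 with children ['A', 'P', 'S']
      leaf 'A' → 'A'
      leaf 'P' → 'P'
      leaf 'S' → 'S'
    → '(A,P,S)'
    internal I0 with children ['T', 'F', 'K']
      leaf 'T' → 'T'
      leaf 'F' → 'F'
      leaf 'K' → 'K'
    → '(T,F,K)'
    leaf 'Q' → 'Q'
  → '((R,J),(A,P,S),(T,F,K),Q)'
  leaf 'U' → 'U'
→ '(E,((R,J),(A,P,S),(T,F,K),Q),U)'
Final: (E,((R,J),(A,P,S),(T,F,K),Q),U);

Answer: (E,((R,J),(A,P,S),(T,F,K),Q),U);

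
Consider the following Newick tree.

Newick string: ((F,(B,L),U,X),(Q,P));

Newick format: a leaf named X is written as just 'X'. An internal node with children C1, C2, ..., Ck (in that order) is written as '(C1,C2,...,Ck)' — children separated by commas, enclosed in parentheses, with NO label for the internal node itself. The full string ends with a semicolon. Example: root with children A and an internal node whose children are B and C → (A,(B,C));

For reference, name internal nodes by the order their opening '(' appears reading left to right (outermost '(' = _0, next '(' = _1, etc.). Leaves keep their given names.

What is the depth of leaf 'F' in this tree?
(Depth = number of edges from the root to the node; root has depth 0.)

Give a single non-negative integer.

Newick: ((F,(B,L),U,X),(Q,P));
Naming internals by '(' encounter order: outermost '(' = _0, next = _1, ...
Query node: F
Path from root: _0 -> _1 -> F
Depth of F: 2 (number of edges from root)

Answer: 2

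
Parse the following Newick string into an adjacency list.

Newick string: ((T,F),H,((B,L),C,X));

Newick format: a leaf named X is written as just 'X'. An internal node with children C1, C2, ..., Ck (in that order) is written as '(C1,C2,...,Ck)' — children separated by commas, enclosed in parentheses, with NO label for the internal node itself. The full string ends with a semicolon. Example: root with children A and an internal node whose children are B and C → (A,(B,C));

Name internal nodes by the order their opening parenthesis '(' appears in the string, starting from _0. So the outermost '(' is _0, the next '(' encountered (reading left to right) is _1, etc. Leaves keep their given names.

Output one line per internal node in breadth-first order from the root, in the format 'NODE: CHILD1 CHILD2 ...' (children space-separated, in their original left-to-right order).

Answer: _0: _1 H _2
_1: T F
_2: _3 C X
_3: B L

Derivation:
Input: ((T,F),H,((B,L),C,X));
Scanning left-to-right, naming '(' by encounter order:
  pos 0: '(' -> open internal node _0 (depth 1)
  pos 1: '(' -> open internal node _1 (depth 2)
  pos 5: ')' -> close internal node _1 (now at depth 1)
  pos 9: '(' -> open internal node _2 (depth 2)
  pos 10: '(' -> open internal node _3 (depth 3)
  pos 14: ')' -> close internal node _3 (now at depth 2)
  pos 19: ')' -> close internal node _2 (now at depth 1)
  pos 20: ')' -> close internal node _0 (now at depth 0)
Total internal nodes: 4
BFS adjacency from root:
  _0: _1 H _2
  _1: T F
  _2: _3 C X
  _3: B L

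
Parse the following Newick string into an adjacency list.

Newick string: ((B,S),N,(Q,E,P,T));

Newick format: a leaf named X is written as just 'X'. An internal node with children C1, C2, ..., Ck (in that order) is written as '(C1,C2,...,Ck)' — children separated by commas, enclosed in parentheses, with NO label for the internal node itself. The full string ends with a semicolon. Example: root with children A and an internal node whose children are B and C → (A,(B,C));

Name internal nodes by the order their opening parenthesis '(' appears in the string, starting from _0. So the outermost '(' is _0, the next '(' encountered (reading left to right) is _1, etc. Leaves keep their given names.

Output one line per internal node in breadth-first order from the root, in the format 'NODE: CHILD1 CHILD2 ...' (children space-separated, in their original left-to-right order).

Answer: _0: _1 N _2
_1: B S
_2: Q E P T

Derivation:
Input: ((B,S),N,(Q,E,P,T));
Scanning left-to-right, naming '(' by encounter order:
  pos 0: '(' -> open internal node _0 (depth 1)
  pos 1: '(' -> open internal node _1 (depth 2)
  pos 5: ')' -> close internal node _1 (now at depth 1)
  pos 9: '(' -> open internal node _2 (depth 2)
  pos 17: ')' -> close internal node _2 (now at depth 1)
  pos 18: ')' -> close internal node _0 (now at depth 0)
Total internal nodes: 3
BFS adjacency from root:
  _0: _1 N _2
  _1: B S
  _2: Q E P T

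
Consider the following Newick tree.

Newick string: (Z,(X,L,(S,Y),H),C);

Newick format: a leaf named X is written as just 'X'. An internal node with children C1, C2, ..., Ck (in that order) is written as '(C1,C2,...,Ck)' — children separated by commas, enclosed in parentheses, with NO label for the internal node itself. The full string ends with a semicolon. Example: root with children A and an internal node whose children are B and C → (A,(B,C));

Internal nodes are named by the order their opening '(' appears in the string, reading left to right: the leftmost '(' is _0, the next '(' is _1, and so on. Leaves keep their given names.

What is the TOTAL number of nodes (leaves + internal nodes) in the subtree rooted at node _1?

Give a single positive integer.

Answer: 7

Derivation:
Newick: (Z,(X,L,(S,Y),H),C);
Locate _1: it is the '(' at position 3 (the 2nd '(' reading left to right).
Query: subtree rooted at _1
_1: subtree_size = 1 + 6
  X: subtree_size = 1 + 0
  L: subtree_size = 1 + 0
  _2: subtree_size = 1 + 2
    S: subtree_size = 1 + 0
    Y: subtree_size = 1 + 0
  H: subtree_size = 1 + 0
Total subtree size of _1: 7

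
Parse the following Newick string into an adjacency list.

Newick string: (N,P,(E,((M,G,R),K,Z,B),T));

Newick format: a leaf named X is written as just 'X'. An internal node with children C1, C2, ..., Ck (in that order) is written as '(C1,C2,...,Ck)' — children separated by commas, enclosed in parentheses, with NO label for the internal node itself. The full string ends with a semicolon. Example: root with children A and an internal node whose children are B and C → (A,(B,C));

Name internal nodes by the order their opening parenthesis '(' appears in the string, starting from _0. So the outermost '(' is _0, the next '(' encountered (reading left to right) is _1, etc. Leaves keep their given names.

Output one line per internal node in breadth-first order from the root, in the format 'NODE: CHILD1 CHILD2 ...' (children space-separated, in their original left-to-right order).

Input: (N,P,(E,((M,G,R),K,Z,B),T));
Scanning left-to-right, naming '(' by encounter order:
  pos 0: '(' -> open internal node _0 (depth 1)
  pos 5: '(' -> open internal node _1 (depth 2)
  pos 8: '(' -> open internal node _2 (depth 3)
  pos 9: '(' -> open internal node _3 (depth 4)
  pos 15: ')' -> close internal node _3 (now at depth 3)
  pos 22: ')' -> close internal node _2 (now at depth 2)
  pos 25: ')' -> close internal node _1 (now at depth 1)
  pos 26: ')' -> close internal node _0 (now at depth 0)
Total internal nodes: 4
BFS adjacency from root:
  _0: N P _1
  _1: E _2 T
  _2: _3 K Z B
  _3: M G R

Answer: _0: N P _1
_1: E _2 T
_2: _3 K Z B
_3: M G R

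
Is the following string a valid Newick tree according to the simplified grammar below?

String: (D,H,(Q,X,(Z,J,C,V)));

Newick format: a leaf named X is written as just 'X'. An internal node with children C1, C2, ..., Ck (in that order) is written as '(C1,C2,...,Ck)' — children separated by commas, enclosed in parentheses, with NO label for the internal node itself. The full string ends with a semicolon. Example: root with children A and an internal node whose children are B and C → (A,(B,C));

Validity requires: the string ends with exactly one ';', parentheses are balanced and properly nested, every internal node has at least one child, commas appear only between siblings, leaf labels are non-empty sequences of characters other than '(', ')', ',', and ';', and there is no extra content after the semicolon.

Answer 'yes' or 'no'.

Input: (D,H,(Q,X,(Z,J,C,V)));
Paren balance: 3 '(' vs 3 ')' OK
Ends with single ';': True
Full parse: OK
Valid: True

Answer: yes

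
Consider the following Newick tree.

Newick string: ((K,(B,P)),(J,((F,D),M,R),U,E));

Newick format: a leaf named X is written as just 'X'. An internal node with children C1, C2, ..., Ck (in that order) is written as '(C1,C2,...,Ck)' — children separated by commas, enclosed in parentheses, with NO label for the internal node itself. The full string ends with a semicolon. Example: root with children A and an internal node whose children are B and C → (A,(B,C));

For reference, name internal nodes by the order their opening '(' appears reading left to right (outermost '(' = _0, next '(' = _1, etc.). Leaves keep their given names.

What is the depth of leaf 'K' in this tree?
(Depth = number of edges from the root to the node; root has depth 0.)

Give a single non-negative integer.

Newick: ((K,(B,P)),(J,((F,D),M,R),U,E));
Naming internals by '(' encounter order: outermost '(' = _0, next = _1, ...
Query node: K
Path from root: _0 -> _1 -> K
Depth of K: 2 (number of edges from root)

Answer: 2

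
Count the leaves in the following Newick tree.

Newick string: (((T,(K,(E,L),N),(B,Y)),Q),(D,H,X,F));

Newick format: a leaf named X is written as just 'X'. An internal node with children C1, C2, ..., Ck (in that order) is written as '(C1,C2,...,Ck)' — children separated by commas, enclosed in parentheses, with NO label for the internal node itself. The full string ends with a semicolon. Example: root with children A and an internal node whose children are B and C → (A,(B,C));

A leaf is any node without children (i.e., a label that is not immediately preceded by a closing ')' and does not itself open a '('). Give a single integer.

Answer: 12

Derivation:
Newick: (((T,(K,(E,L),N),(B,Y)),Q),(D,H,X,F));
Scan left-to-right; a leaf is any maximal label run not followed by '(':
  pos 3: leaf 'T' → count = 1
  pos 6: leaf 'K' → count = 2
  pos 9: leaf 'E' → count = 3
  pos 11: leaf 'L' → count = 4
  pos 14: leaf 'N' → count = 5
  pos 18: leaf 'B' → count = 6
  pos 20: leaf 'Y' → count = 7
  pos 24: leaf 'Q' → count = 8
  pos 28: leaf 'D' → count = 9
  pos 30: leaf 'H' → count = 10
  pos 32: leaf 'X' → count = 11
  pos 34: leaf 'F' → count = 12
Total leaves: 12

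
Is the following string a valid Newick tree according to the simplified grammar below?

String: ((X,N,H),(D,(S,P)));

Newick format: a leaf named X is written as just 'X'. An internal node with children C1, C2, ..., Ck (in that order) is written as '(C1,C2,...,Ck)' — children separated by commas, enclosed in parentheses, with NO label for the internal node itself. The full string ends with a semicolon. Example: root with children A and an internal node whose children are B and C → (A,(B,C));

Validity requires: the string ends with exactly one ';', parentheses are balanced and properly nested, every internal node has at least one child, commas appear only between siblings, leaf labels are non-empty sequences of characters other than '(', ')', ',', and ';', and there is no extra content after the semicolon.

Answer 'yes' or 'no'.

Input: ((X,N,H),(D,(S,P)));
Paren balance: 4 '(' vs 4 ')' OK
Ends with single ';': True
Full parse: OK
Valid: True

Answer: yes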